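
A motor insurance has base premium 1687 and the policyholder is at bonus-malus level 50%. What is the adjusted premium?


adjusted = base * BM_level / 100
= 1687 * 50 / 100
= 1687 * 0.5
= 843.5


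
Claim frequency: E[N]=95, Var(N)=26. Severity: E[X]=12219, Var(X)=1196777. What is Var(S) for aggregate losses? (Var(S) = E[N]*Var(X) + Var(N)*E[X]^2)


Var(S) = E[N]*Var(X) + Var(N)*E[X]^2
= 95*1196777 + 26*12219^2
= 113693815 + 3881902986
= 3.9956e+09


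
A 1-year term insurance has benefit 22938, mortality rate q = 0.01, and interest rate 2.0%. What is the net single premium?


NSP = benefit * q * v
v = 1/(1+i) = 0.980392
NSP = 22938 * 0.01 * 0.980392
= 224.8824


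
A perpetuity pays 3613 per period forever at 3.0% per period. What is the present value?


PV = PMT / i
= 3613 / 0.03
= 120433.3333


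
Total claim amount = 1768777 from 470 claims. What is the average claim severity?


severity = total / number
= 1768777 / 470
= 3763.3553


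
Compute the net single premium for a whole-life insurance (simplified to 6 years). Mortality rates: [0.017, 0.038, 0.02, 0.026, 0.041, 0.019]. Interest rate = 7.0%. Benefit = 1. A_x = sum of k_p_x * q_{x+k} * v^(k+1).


v = 0.934579
Year 0: k_p_x=1.0, q=0.017, term=0.015888
Year 1: k_p_x=0.983, q=0.038, term=0.032626
Year 2: k_p_x=0.945646, q=0.02, term=0.015439
Year 3: k_p_x=0.926733, q=0.026, term=0.018382
Year 4: k_p_x=0.902638, q=0.041, term=0.026386
Year 5: k_p_x=0.86563, q=0.019, term=0.010959
A_x = 0.1197


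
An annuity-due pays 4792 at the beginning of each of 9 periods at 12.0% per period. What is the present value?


PV_due = PMT * (1-(1+i)^(-n))/i * (1+i)
PV_immediate = 25532.973
PV_due = 25532.973 * 1.12
= 28596.9298


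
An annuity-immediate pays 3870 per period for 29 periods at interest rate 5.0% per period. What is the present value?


PV = PMT * (1 - (1+i)^(-n)) / i
= 3870 * (1 - (1+0.05)^(-29)) / 0.05
= 3870 * (1 - 0.242946) / 0.05
= 3870 * 15.141074
= 58595.9547


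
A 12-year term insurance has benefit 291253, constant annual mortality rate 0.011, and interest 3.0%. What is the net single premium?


NSP = benefit * sum_{k=0}^{n-1} k_p_x * q * v^(k+1)
With constant q=0.011, v=0.970874
Sum = 0.103508
NSP = 291253 * 0.103508
= 30146.9282


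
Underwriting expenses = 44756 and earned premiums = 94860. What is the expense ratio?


Expense ratio = expenses / premiums
= 44756 / 94860
= 0.4718


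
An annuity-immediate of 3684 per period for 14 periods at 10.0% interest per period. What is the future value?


FV = PMT * ((1+i)^n - 1) / i
= 3684 * ((1.1)^14 - 1) / 0.1
= 3684 * (3.797498 - 1) / 0.1
= 103059.8387


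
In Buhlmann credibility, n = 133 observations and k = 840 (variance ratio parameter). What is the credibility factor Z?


Z = n / (n + k)
= 133 / (133 + 840)
= 133 / 973
= 0.1367


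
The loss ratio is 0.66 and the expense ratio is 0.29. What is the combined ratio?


Combined ratio = loss ratio + expense ratio
= 0.66 + 0.29
= 0.95


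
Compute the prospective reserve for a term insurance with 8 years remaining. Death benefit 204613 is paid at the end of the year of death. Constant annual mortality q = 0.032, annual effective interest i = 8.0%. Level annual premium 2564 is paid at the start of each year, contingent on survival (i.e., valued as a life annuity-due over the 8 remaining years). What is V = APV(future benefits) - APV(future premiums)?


v = 1/(1+i) = 0.925926
APV(future benefits) per unit = sum_{k=0}^{7} k_p_x * q * v^(k+1) = 0.166715
APV(future benefits) = 204613 * 0.166715 = 34112.033
Life annuity-due factor ä_{x:8} = sum_{k=0}^{7} k_p_x * v^k = 5.626627
APV(future premiums) = 2564 * 5.626627 = 14426.6727
V = 34112.033 - 14426.6727
= 19685.3603


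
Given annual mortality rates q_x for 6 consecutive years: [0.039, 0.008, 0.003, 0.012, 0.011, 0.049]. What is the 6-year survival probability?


p_k = 1 - q_k for each year
Survival = product of (1 - q_k)
= 0.961 * 0.992 * 0.997 * 0.988 * 0.989 * 0.951
= 0.8832


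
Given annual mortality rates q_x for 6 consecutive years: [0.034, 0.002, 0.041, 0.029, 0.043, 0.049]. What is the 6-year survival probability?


p_k = 1 - q_k for each year
Survival = product of (1 - q_k)
= 0.966 * 0.998 * 0.959 * 0.971 * 0.957 * 0.951
= 0.817


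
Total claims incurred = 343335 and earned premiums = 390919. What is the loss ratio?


Loss ratio = claims / premiums
= 343335 / 390919
= 0.8783


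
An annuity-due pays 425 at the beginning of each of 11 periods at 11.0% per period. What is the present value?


PV_due = PMT * (1-(1+i)^(-n))/i * (1+i)
PV_immediate = 2637.769
PV_due = 2637.769 * 1.11
= 2927.9236


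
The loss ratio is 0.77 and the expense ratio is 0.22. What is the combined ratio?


Combined ratio = loss ratio + expense ratio
= 0.77 + 0.22
= 0.99


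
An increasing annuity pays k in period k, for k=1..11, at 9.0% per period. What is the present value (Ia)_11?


(Ia)_n = sum_{k=1}^{n} k * v^k, v = 1/(1+i)
v = 0.917431
Sum computed term by term:
(Ia)_11 = 35.0533


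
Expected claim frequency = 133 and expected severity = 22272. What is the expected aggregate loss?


E[S] = E[N] * E[X]
= 133 * 22272
= 2.9622e+06


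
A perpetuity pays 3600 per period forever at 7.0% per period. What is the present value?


PV = PMT / i
= 3600 / 0.07
= 51428.5714


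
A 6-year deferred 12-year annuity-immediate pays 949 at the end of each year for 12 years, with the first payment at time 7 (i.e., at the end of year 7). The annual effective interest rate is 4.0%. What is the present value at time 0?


PV at time 6 of the 12-year annuity-immediate:
a_n = 949 * (1-(1+0.04)^(-12))/0.04 = 8906.435
Discount back 6 years to time 0:
PV = 8906.435 * (1+0.04)^(-6)
= 8906.435 * 0.790315
= 7038.885


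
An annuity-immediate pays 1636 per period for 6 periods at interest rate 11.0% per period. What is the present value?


PV = PMT * (1 - (1+i)^(-n)) / i
= 1636 * (1 - (1+0.11)^(-6)) / 0.11
= 1636 * (1 - 0.534641) / 0.11
= 1636 * 4.230538
= 6921.1599


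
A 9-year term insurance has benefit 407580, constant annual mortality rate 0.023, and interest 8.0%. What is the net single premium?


NSP = benefit * sum_{k=0}^{n-1} k_p_x * q * v^(k+1)
With constant q=0.023, v=0.925926
Sum = 0.132701
NSP = 407580 * 0.132701
= 54086.2883


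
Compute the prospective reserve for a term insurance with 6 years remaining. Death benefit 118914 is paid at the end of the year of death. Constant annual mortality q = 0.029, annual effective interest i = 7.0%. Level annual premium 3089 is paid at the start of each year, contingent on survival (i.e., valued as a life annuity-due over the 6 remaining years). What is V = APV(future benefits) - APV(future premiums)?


v = 1/(1+i) = 0.934579
APV(future benefits) per unit = sum_{k=0}^{5} k_p_x * q * v^(k+1) = 0.129332
APV(future benefits) = 118914 * 0.129332 = 15379.4122
Life annuity-due factor ä_{x:6} = sum_{k=0}^{5} k_p_x * v^k = 4.771913
APV(future premiums) = 3089 * 4.771913 = 14740.4396
V = 15379.4122 - 14740.4396
= 638.9725


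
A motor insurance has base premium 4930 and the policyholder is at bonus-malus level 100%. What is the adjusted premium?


adjusted = base * BM_level / 100
= 4930 * 100 / 100
= 4930 * 1.0
= 4930.0


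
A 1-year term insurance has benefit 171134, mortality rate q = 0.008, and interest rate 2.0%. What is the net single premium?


NSP = benefit * q * v
v = 1/(1+i) = 0.980392
NSP = 171134 * 0.008 * 0.980392
= 1342.2275


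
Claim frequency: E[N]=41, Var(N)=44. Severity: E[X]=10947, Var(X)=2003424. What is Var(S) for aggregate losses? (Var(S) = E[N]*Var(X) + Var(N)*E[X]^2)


Var(S) = E[N]*Var(X) + Var(N)*E[X]^2
= 41*2003424 + 44*10947^2
= 82140384 + 5272819596
= 5.3550e+09


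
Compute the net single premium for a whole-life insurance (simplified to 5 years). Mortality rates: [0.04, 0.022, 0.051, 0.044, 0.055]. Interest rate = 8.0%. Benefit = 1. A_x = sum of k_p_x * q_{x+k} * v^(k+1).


v = 0.925926
Year 0: k_p_x=1.0, q=0.04, term=0.037037
Year 1: k_p_x=0.96, q=0.022, term=0.018107
Year 2: k_p_x=0.93888, q=0.051, term=0.038011
Year 3: k_p_x=0.890997, q=0.044, term=0.028816
Year 4: k_p_x=0.851793, q=0.055, term=0.031884
A_x = 0.1539


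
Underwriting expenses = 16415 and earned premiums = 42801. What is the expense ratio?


Expense ratio = expenses / premiums
= 16415 / 42801
= 0.3835


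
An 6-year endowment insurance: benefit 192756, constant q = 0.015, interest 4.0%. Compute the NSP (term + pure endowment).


Term component = 14624.8824
Pure endowment = 6_p_x * v^6 * benefit = 0.913308 * 0.790315 * 192756 = 139131.4312
NSP = 153756.3136


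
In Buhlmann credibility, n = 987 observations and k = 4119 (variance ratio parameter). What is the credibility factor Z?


Z = n / (n + k)
= 987 / (987 + 4119)
= 987 / 5106
= 0.1933


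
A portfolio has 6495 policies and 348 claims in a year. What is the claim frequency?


frequency = claims / policies
= 348 / 6495
= 0.0536


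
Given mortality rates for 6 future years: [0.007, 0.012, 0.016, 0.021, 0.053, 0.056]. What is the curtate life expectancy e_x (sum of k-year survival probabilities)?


e_x = sum_{k=1}^{n} k_p_x
k_p_x values:
  1_p_x = 0.993
  2_p_x = 0.981084
  3_p_x = 0.965387
  4_p_x = 0.945114
  5_p_x = 0.895023
  6_p_x = 0.844901
e_x = 5.6245


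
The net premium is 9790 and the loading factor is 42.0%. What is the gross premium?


Gross = net * (1 + loading)
= 9790 * (1 + 0.42)
= 9790 * 1.42
= 13901.8


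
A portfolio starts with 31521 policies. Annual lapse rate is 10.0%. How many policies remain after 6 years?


remaining = initial * (1 - lapse)^years
= 31521 * (1 - 0.1)^6
= 31521 * 0.531441
= 16751.5518


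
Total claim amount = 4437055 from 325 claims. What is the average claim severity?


severity = total / number
= 4437055 / 325
= 13652.4769


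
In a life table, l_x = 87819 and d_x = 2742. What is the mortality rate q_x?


q_x = d_x / l_x
= 2742 / 87819
= 0.0312


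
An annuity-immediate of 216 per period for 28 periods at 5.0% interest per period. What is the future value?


FV = PMT * ((1+i)^n - 1) / i
= 216 * ((1.05)^28 - 1) / 0.05
= 216 * (3.920129 - 1) / 0.05
= 12614.9579


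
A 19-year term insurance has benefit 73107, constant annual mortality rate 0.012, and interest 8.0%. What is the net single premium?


NSP = benefit * sum_{k=0}^{n-1} k_p_x * q * v^(k+1)
With constant q=0.012, v=0.925926
Sum = 0.106406
NSP = 73107 * 0.106406
= 7779.0548


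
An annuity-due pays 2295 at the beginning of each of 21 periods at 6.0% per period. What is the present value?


PV_due = PMT * (1-(1+i)^(-n))/i * (1+i)
PV_immediate = 26998.5558
PV_due = 26998.5558 * 1.06
= 28618.4692


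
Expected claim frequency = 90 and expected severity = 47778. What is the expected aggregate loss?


E[S] = E[N] * E[X]
= 90 * 47778
= 4.3000e+06


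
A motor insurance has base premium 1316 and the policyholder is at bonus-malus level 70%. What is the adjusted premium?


adjusted = base * BM_level / 100
= 1316 * 70 / 100
= 1316 * 0.7
= 921.2


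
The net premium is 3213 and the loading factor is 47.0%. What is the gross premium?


Gross = net * (1 + loading)
= 3213 * (1 + 0.47)
= 3213 * 1.47
= 4723.11


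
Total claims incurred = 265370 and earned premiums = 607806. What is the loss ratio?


Loss ratio = claims / premiums
= 265370 / 607806
= 0.4366


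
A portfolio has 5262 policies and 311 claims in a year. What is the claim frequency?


frequency = claims / policies
= 311 / 5262
= 0.0591


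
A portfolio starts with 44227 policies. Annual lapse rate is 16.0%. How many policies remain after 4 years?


remaining = initial * (1 - lapse)^years
= 44227 * (1 - 0.16)^4
= 44227 * 0.497871
= 22019.3566


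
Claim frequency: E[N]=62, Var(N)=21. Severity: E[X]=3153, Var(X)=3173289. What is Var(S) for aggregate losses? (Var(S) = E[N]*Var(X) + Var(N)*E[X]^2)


Var(S) = E[N]*Var(X) + Var(N)*E[X]^2
= 62*3173289 + 21*3153^2
= 196743918 + 208769589
= 4.0551e+08


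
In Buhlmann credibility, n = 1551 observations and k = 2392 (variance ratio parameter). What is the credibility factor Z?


Z = n / (n + k)
= 1551 / (1551 + 2392)
= 1551 / 3943
= 0.3934


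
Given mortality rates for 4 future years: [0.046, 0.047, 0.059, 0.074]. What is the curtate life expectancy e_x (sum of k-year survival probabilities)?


e_x = sum_{k=1}^{n} k_p_x
k_p_x values:
  1_p_x = 0.954
  2_p_x = 0.909162
  3_p_x = 0.855521
  4_p_x = 0.792213
e_x = 3.5109


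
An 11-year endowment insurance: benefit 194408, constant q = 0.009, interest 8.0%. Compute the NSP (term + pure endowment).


Term component = 12025.8798
Pure endowment = 11_p_x * v^11 * benefit = 0.905337 * 0.428883 * 194408 = 75485.4105
NSP = 87511.2904


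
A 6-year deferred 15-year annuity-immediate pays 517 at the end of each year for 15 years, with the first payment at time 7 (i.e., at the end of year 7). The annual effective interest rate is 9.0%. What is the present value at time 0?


PV at time 6 of the 15-year annuity-immediate:
a_n = 517 * (1-(1+0.09)^(-15))/0.09 = 4167.3759
Discount back 6 years to time 0:
PV = 4167.3759 * (1+0.09)^(-6)
= 4167.3759 * 0.596267
= 2484.8701


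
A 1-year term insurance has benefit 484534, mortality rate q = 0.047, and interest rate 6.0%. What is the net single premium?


NSP = benefit * q * v
v = 1/(1+i) = 0.943396
NSP = 484534 * 0.047 * 0.943396
= 21484.0547


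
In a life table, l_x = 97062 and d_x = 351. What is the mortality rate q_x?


q_x = d_x / l_x
= 351 / 97062
= 0.0036


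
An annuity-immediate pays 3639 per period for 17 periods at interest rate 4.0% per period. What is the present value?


PV = PMT * (1 - (1+i)^(-n)) / i
= 3639 * (1 - (1+0.04)^(-17)) / 0.04
= 3639 * (1 - 0.513373) / 0.04
= 3639 * 12.165669
= 44270.869


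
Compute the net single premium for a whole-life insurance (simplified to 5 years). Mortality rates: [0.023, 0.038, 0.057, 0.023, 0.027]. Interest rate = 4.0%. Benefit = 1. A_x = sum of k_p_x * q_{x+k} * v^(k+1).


v = 0.961538
Year 0: k_p_x=1.0, q=0.023, term=0.022115
Year 1: k_p_x=0.977, q=0.038, term=0.034325
Year 2: k_p_x=0.939874, q=0.057, term=0.047626
Year 3: k_p_x=0.886301, q=0.023, term=0.017425
Year 4: k_p_x=0.865916, q=0.027, term=0.019216
A_x = 0.1407


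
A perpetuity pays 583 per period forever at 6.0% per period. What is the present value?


PV = PMT / i
= 583 / 0.06
= 9716.6667


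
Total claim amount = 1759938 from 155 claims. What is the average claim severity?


severity = total / number
= 1759938 / 155
= 11354.4387


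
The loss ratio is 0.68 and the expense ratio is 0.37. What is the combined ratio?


Combined ratio = loss ratio + expense ratio
= 0.68 + 0.37
= 1.05


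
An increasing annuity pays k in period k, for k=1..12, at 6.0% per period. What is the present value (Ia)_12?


(Ia)_n = sum_{k=1}^{n} k * v^k, v = 1/(1+i)
v = 0.943396
Sum computed term by term:
(Ia)_12 = 48.7207


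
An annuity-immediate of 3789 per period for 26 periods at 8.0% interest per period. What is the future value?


FV = PMT * ((1+i)^n - 1) / i
= 3789 * ((1.08)^26 - 1) / 0.08
= 3789 * (7.396353 - 1) / 0.08
= 302947.279


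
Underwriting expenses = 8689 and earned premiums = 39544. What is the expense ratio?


Expense ratio = expenses / premiums
= 8689 / 39544
= 0.2197


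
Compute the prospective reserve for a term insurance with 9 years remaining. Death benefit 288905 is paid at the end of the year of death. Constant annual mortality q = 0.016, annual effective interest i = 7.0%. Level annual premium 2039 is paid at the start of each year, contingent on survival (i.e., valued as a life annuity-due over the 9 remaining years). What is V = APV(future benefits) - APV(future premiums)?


v = 1/(1+i) = 0.934579
APV(future benefits) per unit = sum_{k=0}^{8} k_p_x * q * v^(k+1) = 0.098523
APV(future benefits) = 288905 * 0.098523 = 28463.8639
Life annuity-due factor ä_{x:9} = sum_{k=0}^{8} k_p_x * v^k = 6.588743
APV(future premiums) = 2039 * 6.588743 = 13434.4477
V = 28463.8639 - 13434.4477
= 15029.4162


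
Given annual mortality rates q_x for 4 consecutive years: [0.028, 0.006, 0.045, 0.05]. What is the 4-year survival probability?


p_k = 1 - q_k for each year
Survival = product of (1 - q_k)
= 0.972 * 0.994 * 0.955 * 0.95
= 0.8766


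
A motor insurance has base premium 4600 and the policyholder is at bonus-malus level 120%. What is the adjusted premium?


adjusted = base * BM_level / 100
= 4600 * 120 / 100
= 4600 * 1.2
= 5520.0


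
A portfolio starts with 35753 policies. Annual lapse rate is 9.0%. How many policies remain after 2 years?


remaining = initial * (1 - lapse)^years
= 35753 * (1 - 0.09)^2
= 35753 * 0.8281
= 29607.0593


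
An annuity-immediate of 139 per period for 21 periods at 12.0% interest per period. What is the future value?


FV = PMT * ((1+i)^n - 1) / i
= 139 * ((1.12)^21 - 1) / 0.12
= 139 * (10.803848 - 1) / 0.12
= 11356.1242


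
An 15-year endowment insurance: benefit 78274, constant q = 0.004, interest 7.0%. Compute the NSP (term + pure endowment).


Term component = 2786.9871
Pure endowment = 15_p_x * v^15 * benefit = 0.941651 * 0.362446 * 78274 = 26714.7392
NSP = 29501.7263


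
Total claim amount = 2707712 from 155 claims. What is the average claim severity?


severity = total / number
= 2707712 / 155
= 17469.1097


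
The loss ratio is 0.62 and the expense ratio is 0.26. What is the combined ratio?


Combined ratio = loss ratio + expense ratio
= 0.62 + 0.26
= 0.88


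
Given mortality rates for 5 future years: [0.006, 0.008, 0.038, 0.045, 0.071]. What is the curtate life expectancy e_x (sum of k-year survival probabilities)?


e_x = sum_{k=1}^{n} k_p_x
k_p_x values:
  1_p_x = 0.994
  2_p_x = 0.986048
  3_p_x = 0.948578
  4_p_x = 0.905892
  5_p_x = 0.841574
e_x = 4.6761


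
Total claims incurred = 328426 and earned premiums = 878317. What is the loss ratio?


Loss ratio = claims / premiums
= 328426 / 878317
= 0.3739


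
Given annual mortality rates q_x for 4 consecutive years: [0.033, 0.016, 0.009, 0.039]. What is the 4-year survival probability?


p_k = 1 - q_k for each year
Survival = product of (1 - q_k)
= 0.967 * 0.984 * 0.991 * 0.961
= 0.9062


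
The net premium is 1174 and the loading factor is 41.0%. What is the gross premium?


Gross = net * (1 + loading)
= 1174 * (1 + 0.41)
= 1174 * 1.41
= 1655.34


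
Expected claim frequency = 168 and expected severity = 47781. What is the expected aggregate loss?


E[S] = E[N] * E[X]
= 168 * 47781
= 8.0272e+06


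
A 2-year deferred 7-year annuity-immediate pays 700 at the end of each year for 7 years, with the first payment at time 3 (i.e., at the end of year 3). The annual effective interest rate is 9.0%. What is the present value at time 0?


PV at time 2 of the 7-year annuity-immediate:
a_n = 700 * (1-(1+0.09)^(-7))/0.09 = 3523.067
Discount back 2 years to time 0:
PV = 3523.067 * (1+0.09)^(-2)
= 3523.067 * 0.84168
= 2965.295


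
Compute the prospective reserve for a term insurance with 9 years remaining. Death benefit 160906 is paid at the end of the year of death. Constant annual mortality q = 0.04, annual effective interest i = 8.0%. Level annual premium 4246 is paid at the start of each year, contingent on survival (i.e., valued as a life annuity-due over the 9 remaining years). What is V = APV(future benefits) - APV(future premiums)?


v = 1/(1+i) = 0.925926
APV(future benefits) per unit = sum_{k=0}^{8} k_p_x * q * v^(k+1) = 0.217854
APV(future benefits) = 160906 * 0.217854 = 35053.9398
Life annuity-due factor ä_{x:9} = sum_{k=0}^{8} k_p_x * v^k = 5.882045
APV(future premiums) = 4246 * 5.882045 = 24975.1642
V = 35053.9398 - 24975.1642
= 10078.7756


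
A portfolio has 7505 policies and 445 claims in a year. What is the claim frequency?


frequency = claims / policies
= 445 / 7505
= 0.0593


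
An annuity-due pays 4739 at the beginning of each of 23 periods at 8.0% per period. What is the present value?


PV_due = PMT * (1-(1+i)^(-n))/i * (1+i)
PV_immediate = 49148.4483
PV_due = 49148.4483 * 1.08
= 53080.3242


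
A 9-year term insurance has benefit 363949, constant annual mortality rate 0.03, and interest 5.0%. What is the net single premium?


NSP = benefit * sum_{k=0}^{n-1} k_p_x * q * v^(k+1)
With constant q=0.03, v=0.952381
Sum = 0.191231
NSP = 363949 * 0.191231
= 69598.1876


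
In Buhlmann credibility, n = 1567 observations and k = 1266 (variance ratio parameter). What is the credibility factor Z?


Z = n / (n + k)
= 1567 / (1567 + 1266)
= 1567 / 2833
= 0.5531


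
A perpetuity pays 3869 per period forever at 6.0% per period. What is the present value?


PV = PMT / i
= 3869 / 0.06
= 64483.3333


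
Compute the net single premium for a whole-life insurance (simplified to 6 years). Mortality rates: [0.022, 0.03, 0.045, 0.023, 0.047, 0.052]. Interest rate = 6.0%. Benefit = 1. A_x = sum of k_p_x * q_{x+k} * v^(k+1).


v = 0.943396
Year 0: k_p_x=1.0, q=0.022, term=0.020755
Year 1: k_p_x=0.978, q=0.03, term=0.026112
Year 2: k_p_x=0.94866, q=0.045, term=0.035843
Year 3: k_p_x=0.90597, q=0.023, term=0.016505
Year 4: k_p_x=0.885133, q=0.047, term=0.031087
Year 5: k_p_x=0.843532, q=0.052, term=0.030922
A_x = 0.1612


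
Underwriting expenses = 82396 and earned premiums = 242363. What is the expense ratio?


Expense ratio = expenses / premiums
= 82396 / 242363
= 0.34


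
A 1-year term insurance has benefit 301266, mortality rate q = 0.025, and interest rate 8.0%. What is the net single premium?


NSP = benefit * q * v
v = 1/(1+i) = 0.925926
NSP = 301266 * 0.025 * 0.925926
= 6973.75


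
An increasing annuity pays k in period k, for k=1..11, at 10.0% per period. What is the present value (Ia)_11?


(Ia)_n = sum_{k=1}^{n} k * v^k, v = 1/(1+i)
v = 0.909091
Sum computed term by term:
(Ia)_11 = 32.8913


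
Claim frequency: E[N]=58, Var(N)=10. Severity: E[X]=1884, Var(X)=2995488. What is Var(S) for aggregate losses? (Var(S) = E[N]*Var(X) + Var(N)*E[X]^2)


Var(S) = E[N]*Var(X) + Var(N)*E[X]^2
= 58*2995488 + 10*1884^2
= 173738304 + 35494560
= 2.0923e+08


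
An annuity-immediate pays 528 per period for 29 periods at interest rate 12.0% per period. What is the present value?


PV = PMT * (1 - (1+i)^(-n)) / i
= 528 * (1 - (1+0.12)^(-29)) / 0.12
= 528 * (1 - 0.037383) / 0.12
= 528 * 8.021806
= 4235.5136


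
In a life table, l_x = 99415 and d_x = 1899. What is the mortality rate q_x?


q_x = d_x / l_x
= 1899 / 99415
= 0.0191


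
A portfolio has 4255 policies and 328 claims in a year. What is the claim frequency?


frequency = claims / policies
= 328 / 4255
= 0.0771


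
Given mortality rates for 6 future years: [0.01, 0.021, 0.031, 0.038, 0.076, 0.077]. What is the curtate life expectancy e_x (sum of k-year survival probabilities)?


e_x = sum_{k=1}^{n} k_p_x
k_p_x values:
  1_p_x = 0.99
  2_p_x = 0.96921
  3_p_x = 0.939164
  4_p_x = 0.903476
  5_p_x = 0.834812
  6_p_x = 0.770532
e_x = 5.4072


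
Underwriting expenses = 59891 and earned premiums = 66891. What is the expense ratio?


Expense ratio = expenses / premiums
= 59891 / 66891
= 0.8954


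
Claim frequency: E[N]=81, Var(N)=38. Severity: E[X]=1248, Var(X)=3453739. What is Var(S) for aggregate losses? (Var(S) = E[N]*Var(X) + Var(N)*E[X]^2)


Var(S) = E[N]*Var(X) + Var(N)*E[X]^2
= 81*3453739 + 38*1248^2
= 279752859 + 59185152
= 3.3894e+08


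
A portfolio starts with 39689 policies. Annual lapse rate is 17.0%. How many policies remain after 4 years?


remaining = initial * (1 - lapse)^years
= 39689 * (1 - 0.17)^4
= 39689 * 0.474583
= 18835.733


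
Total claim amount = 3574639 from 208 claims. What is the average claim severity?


severity = total / number
= 3574639 / 208
= 17185.7644


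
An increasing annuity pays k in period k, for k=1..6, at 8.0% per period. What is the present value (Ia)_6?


(Ia)_n = sum_{k=1}^{n} k * v^k, v = 1/(1+i)
v = 0.925926
Sum computed term by term:
(Ia)_6 = 15.1462


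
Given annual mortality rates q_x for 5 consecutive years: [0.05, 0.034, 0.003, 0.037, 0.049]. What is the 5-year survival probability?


p_k = 1 - q_k for each year
Survival = product of (1 - q_k)
= 0.95 * 0.966 * 0.997 * 0.963 * 0.951
= 0.8379


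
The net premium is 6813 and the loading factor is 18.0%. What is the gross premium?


Gross = net * (1 + loading)
= 6813 * (1 + 0.18)
= 6813 * 1.18
= 8039.34


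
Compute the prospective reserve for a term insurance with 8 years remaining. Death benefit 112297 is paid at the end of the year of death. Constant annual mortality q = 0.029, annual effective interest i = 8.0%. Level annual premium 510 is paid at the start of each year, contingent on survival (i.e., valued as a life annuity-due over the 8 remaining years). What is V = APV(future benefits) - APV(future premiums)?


v = 1/(1+i) = 0.925926
APV(future benefits) per unit = sum_{k=0}^{7} k_p_x * q * v^(k+1) = 0.152466
APV(future benefits) = 112297 * 0.152466 = 17121.5084
Life annuity-due factor ä_{x:8} = sum_{k=0}^{7} k_p_x * v^k = 5.678055
APV(future premiums) = 510 * 5.678055 = 2895.8083
V = 17121.5084 - 2895.8083
= 14225.7001


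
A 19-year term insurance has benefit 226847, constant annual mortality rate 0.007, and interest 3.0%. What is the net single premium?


NSP = benefit * sum_{k=0}^{n-1} k_p_x * q * v^(k+1)
With constant q=0.007, v=0.970874
Sum = 0.094778
NSP = 226847 * 0.094778
= 21500.0409


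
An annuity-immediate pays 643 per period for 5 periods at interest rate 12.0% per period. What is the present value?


PV = PMT * (1 - (1+i)^(-n)) / i
= 643 * (1 - (1+0.12)^(-5)) / 0.12
= 643 * (1 - 0.567427) / 0.12
= 643 * 3.604776
= 2317.8711


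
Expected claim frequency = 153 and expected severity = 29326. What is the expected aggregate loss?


E[S] = E[N] * E[X]
= 153 * 29326
= 4.4869e+06


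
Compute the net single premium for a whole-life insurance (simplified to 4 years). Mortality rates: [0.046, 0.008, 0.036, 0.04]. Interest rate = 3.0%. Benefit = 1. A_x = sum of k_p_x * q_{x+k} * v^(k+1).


v = 0.970874
Year 0: k_p_x=1.0, q=0.046, term=0.04466
Year 1: k_p_x=0.954, q=0.008, term=0.007194
Year 2: k_p_x=0.946368, q=0.036, term=0.031178
Year 3: k_p_x=0.912299, q=0.04, term=0.032423
A_x = 0.1155


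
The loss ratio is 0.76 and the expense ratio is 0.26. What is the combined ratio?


Combined ratio = loss ratio + expense ratio
= 0.76 + 0.26
= 1.02


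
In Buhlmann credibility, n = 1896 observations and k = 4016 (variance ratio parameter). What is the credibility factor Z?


Z = n / (n + k)
= 1896 / (1896 + 4016)
= 1896 / 5912
= 0.3207


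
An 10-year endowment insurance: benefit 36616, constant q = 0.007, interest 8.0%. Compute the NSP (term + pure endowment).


Term component = 1674.0637
Pure endowment = 10_p_x * v^10 * benefit = 0.932164 * 0.463193 * 36616 = 15809.7801
NSP = 17483.8438


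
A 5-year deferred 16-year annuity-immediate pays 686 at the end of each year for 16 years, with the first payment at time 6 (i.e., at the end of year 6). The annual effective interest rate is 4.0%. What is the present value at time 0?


PV at time 5 of the 16-year annuity-immediate:
a_n = 686 * (1-(1+0.04)^(-16))/0.04 = 7993.4748
Discount back 5 years to time 0:
PV = 7993.4748 * (1+0.04)^(-5)
= 7993.4748 * 0.821927
= 6570.0536


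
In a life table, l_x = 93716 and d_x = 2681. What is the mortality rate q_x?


q_x = d_x / l_x
= 2681 / 93716
= 0.0286


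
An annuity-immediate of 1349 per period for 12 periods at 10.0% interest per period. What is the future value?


FV = PMT * ((1+i)^n - 1) / i
= 1349 * ((1.1)^12 - 1) / 0.1
= 1349 * (3.138428 - 1) / 0.1
= 28847.3988


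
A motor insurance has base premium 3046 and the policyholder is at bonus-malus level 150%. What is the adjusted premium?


adjusted = base * BM_level / 100
= 3046 * 150 / 100
= 3046 * 1.5
= 4569.0


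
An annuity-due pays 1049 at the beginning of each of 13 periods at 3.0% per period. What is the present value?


PV_due = PMT * (1-(1+i)^(-n))/i * (1+i)
PV_immediate = 11156.0681
PV_due = 11156.0681 * 1.03
= 11490.7502


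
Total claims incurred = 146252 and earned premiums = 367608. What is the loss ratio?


Loss ratio = claims / premiums
= 146252 / 367608
= 0.3978


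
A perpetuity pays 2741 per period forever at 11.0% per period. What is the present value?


PV = PMT / i
= 2741 / 0.11
= 24918.1818


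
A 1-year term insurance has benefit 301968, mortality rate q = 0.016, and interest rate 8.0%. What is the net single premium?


NSP = benefit * q * v
v = 1/(1+i) = 0.925926
NSP = 301968 * 0.016 * 0.925926
= 4473.6


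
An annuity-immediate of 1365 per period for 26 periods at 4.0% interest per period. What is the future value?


FV = PMT * ((1+i)^n - 1) / i
= 1365 * ((1.04)^26 - 1) / 0.04
= 1365 * (2.77247 - 1) / 0.04
= 60485.5314


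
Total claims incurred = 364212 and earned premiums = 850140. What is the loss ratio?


Loss ratio = claims / premiums
= 364212 / 850140
= 0.4284


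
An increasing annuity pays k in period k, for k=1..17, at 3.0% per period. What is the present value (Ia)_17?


(Ia)_n = sum_{k=1}^{n} k * v^k, v = 1/(1+i)
v = 0.970874
Sum computed term by term:
(Ia)_17 = 109.1941


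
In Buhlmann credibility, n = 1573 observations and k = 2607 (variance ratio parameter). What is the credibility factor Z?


Z = n / (n + k)
= 1573 / (1573 + 2607)
= 1573 / 4180
= 0.3763


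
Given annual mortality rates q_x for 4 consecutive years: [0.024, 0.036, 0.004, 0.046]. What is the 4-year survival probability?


p_k = 1 - q_k for each year
Survival = product of (1 - q_k)
= 0.976 * 0.964 * 0.996 * 0.954
= 0.894


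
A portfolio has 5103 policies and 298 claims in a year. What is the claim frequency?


frequency = claims / policies
= 298 / 5103
= 0.0584


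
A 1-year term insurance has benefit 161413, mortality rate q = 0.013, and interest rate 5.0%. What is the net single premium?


NSP = benefit * q * v
v = 1/(1+i) = 0.952381
NSP = 161413 * 0.013 * 0.952381
= 1998.4467


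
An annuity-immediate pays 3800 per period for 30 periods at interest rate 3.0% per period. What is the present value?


PV = PMT * (1 - (1+i)^(-n)) / i
= 3800 * (1 - (1+0.03)^(-30)) / 0.03
= 3800 * (1 - 0.411987) / 0.03
= 3800 * 19.600441
= 74481.6771


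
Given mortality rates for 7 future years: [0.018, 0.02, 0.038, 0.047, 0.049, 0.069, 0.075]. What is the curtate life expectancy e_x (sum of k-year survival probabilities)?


e_x = sum_{k=1}^{n} k_p_x
k_p_x values:
  1_p_x = 0.982
  2_p_x = 0.96236
  3_p_x = 0.92579
  4_p_x = 0.882278
  5_p_x = 0.839047
  6_p_x = 0.781152
  7_p_x = 0.722566
e_x = 6.0952


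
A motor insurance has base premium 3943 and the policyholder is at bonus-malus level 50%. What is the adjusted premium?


adjusted = base * BM_level / 100
= 3943 * 50 / 100
= 3943 * 0.5
= 1971.5


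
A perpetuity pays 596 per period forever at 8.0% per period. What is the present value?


PV = PMT / i
= 596 / 0.08
= 7450.0


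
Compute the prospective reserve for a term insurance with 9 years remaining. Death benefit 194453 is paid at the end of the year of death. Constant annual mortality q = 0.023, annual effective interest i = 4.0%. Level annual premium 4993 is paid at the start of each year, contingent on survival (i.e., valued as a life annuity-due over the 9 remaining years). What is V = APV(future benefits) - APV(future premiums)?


v = 1/(1+i) = 0.961538
APV(future benefits) per unit = sum_{k=0}^{8} k_p_x * q * v^(k+1) = 0.157043
APV(future benefits) = 194453 * 0.157043 = 30537.571
Life annuity-due factor ä_{x:9} = sum_{k=0}^{8} k_p_x * v^k = 7.101095
APV(future premiums) = 4993 * 7.101095 = 35455.7692
V = 30537.571 - 35455.7692
= -4918.1982


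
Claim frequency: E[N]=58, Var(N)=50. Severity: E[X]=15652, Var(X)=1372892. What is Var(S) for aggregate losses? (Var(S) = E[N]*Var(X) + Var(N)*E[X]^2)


Var(S) = E[N]*Var(X) + Var(N)*E[X]^2
= 58*1372892 + 50*15652^2
= 79627736 + 12249255200
= 1.2329e+10


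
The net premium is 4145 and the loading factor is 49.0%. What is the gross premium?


Gross = net * (1 + loading)
= 4145 * (1 + 0.49)
= 4145 * 1.49
= 6176.05


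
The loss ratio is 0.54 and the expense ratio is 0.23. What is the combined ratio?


Combined ratio = loss ratio + expense ratio
= 0.54 + 0.23
= 0.77


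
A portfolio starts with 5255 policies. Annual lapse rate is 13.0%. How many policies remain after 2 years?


remaining = initial * (1 - lapse)^years
= 5255 * (1 - 0.13)^2
= 5255 * 0.7569
= 3977.5095


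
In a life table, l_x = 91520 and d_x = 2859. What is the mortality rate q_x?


q_x = d_x / l_x
= 2859 / 91520
= 0.0312


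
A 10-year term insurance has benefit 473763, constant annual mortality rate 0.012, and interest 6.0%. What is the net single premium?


NSP = benefit * sum_{k=0}^{n-1} k_p_x * q * v^(k+1)
With constant q=0.012, v=0.943396
Sum = 0.084185
NSP = 473763 * 0.084185
= 39883.5479


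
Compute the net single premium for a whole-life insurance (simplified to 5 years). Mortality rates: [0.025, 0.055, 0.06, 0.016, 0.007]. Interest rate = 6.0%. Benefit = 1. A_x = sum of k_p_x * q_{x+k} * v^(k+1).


v = 0.943396
Year 0: k_p_x=1.0, q=0.025, term=0.023585
Year 1: k_p_x=0.975, q=0.055, term=0.047726
Year 2: k_p_x=0.921375, q=0.06, term=0.046416
Year 3: k_p_x=0.866092, q=0.016, term=0.010976
Year 4: k_p_x=0.852235, q=0.007, term=0.004458
A_x = 0.1332


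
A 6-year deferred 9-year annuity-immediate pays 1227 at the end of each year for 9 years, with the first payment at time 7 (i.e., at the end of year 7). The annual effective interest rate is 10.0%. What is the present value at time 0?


PV at time 6 of the 9-year annuity-immediate:
a_n = 1227 * (1-(1+0.1)^(-9))/0.1 = 7066.3222
Discount back 6 years to time 0:
PV = 7066.3222 * (1+0.1)^(-6)
= 7066.3222 * 0.564474
= 3988.7547


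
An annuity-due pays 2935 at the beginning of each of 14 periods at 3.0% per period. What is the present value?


PV_due = PMT * (1-(1+i)^(-n))/i * (1+i)
PV_immediate = 33153.9747
PV_due = 33153.9747 * 1.03
= 34148.5939


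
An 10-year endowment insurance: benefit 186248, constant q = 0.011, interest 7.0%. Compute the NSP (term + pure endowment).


Term component = 13781.6369
Pure endowment = 10_p_x * v^10 * benefit = 0.895288 * 0.508349 * 186248 = 84765.0372
NSP = 98546.6741


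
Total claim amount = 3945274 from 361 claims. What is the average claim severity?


severity = total / number
= 3945274 / 361
= 10928.7368


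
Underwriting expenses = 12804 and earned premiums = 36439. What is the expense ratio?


Expense ratio = expenses / premiums
= 12804 / 36439
= 0.3514


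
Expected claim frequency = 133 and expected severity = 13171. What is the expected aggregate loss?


E[S] = E[N] * E[X]
= 133 * 13171
= 1.7517e+06


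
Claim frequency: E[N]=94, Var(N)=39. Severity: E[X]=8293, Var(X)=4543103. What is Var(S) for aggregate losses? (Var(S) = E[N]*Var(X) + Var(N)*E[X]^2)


Var(S) = E[N]*Var(X) + Var(N)*E[X]^2
= 94*4543103 + 39*8293^2
= 427051682 + 2682180111
= 3.1092e+09


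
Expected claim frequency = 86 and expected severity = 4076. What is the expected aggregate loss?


E[S] = E[N] * E[X]
= 86 * 4076
= 350536


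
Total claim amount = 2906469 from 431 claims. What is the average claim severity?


severity = total / number
= 2906469 / 431
= 6743.5476


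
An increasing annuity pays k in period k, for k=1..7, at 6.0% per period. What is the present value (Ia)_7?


(Ia)_n = sum_{k=1}^{n} k * v^k, v = 1/(1+i)
v = 0.943396
Sum computed term by term:
(Ia)_7 = 21.0321


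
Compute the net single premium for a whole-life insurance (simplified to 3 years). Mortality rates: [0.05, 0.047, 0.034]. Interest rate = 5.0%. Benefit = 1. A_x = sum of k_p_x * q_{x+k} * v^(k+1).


v = 0.952381
Year 0: k_p_x=1.0, q=0.05, term=0.047619
Year 1: k_p_x=0.95, q=0.047, term=0.040499
Year 2: k_p_x=0.90535, q=0.034, term=0.026591
A_x = 0.1147


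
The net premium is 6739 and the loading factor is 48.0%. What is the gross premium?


Gross = net * (1 + loading)
= 6739 * (1 + 0.48)
= 6739 * 1.48
= 9973.72


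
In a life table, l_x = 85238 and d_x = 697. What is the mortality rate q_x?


q_x = d_x / l_x
= 697 / 85238
= 0.0082


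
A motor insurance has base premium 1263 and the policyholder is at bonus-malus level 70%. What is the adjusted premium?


adjusted = base * BM_level / 100
= 1263 * 70 / 100
= 1263 * 0.7
= 884.1


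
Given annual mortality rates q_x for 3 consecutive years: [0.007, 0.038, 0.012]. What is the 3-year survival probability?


p_k = 1 - q_k for each year
Survival = product of (1 - q_k)
= 0.993 * 0.962 * 0.988
= 0.9438


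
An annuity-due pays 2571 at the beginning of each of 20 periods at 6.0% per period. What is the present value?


PV_due = PMT * (1-(1+i)^(-n))/i * (1+i)
PV_immediate = 29489.1675
PV_due = 29489.1675 * 1.06
= 31258.5175


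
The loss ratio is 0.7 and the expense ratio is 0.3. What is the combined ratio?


Combined ratio = loss ratio + expense ratio
= 0.7 + 0.3
= 1.0


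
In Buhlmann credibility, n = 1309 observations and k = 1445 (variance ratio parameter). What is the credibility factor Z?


Z = n / (n + k)
= 1309 / (1309 + 1445)
= 1309 / 2754
= 0.4753


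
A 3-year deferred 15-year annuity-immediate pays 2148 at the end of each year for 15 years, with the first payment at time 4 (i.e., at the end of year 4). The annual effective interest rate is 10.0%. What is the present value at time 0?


PV at time 3 of the 15-year annuity-immediate:
a_n = 2148 * (1-(1+0.1)^(-15))/0.1 = 16337.8588
Discount back 3 years to time 0:
PV = 16337.8588 * (1+0.1)^(-3)
= 16337.8588 * 0.751315
= 12274.8751


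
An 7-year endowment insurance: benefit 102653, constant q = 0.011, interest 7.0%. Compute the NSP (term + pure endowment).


Term component = 5905.8819
Pure endowment = 7_p_x * v^7 * benefit = 0.925495 * 0.62275 * 102653 = 59164.2336
NSP = 65070.1155


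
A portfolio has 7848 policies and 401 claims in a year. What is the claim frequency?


frequency = claims / policies
= 401 / 7848
= 0.0511


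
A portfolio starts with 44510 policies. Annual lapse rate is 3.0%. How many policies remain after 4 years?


remaining = initial * (1 - lapse)^years
= 44510 * (1 - 0.03)^4
= 44510 * 0.885293
= 39404.383


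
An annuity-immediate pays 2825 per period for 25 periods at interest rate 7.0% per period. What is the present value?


PV = PMT * (1 - (1+i)^(-n)) / i
= 2825 * (1 - (1+0.07)^(-25)) / 0.07
= 2825 * (1 - 0.184249) / 0.07
= 2825 * 11.653583
= 32921.3725


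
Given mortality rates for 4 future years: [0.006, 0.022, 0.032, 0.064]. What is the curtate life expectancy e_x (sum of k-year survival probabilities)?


e_x = sum_{k=1}^{n} k_p_x
k_p_x values:
  1_p_x = 0.994
  2_p_x = 0.972132
  3_p_x = 0.941024
  4_p_x = 0.880798
e_x = 3.788


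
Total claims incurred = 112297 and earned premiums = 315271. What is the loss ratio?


Loss ratio = claims / premiums
= 112297 / 315271
= 0.3562


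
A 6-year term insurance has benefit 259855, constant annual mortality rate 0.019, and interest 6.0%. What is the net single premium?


NSP = benefit * sum_{k=0}^{n-1} k_p_x * q * v^(k+1)
With constant q=0.019, v=0.943396
Sum = 0.089392
NSP = 259855 * 0.089392
= 23228.9839


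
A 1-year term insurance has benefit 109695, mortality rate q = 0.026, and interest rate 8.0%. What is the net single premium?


NSP = benefit * q * v
v = 1/(1+i) = 0.925926
NSP = 109695 * 0.026 * 0.925926
= 2640.8056
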